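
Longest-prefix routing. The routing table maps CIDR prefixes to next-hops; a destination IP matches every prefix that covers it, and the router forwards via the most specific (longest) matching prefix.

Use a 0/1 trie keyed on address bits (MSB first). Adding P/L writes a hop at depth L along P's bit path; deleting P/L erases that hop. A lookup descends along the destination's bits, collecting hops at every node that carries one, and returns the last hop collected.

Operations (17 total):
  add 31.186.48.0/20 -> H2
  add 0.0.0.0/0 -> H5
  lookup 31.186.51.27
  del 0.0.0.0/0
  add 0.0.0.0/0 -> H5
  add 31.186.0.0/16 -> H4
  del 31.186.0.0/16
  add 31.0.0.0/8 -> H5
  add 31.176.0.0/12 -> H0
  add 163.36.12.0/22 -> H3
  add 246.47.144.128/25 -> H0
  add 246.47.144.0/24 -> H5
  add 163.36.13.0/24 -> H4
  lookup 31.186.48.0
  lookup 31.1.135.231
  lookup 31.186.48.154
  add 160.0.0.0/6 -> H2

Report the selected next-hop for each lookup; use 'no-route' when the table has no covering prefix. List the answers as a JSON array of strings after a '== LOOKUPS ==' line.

Apply in order:
  add 31.186.48.0/20 -> H2 at depth 20
  add 0.0.0.0/0 -> H5 at depth 0
  lookup 31.186.51.27: bits 00011111101110100011 walk d0:H5→d1:-→d2:-→d3:-→d4:-→d5:-→d6:-→d7:-→d8:-→d9:-→d10:-→d11:-→d12:-→d13:-→d14:-→d15:-→d16:-→d17:-→d18:-→d19:-→d20:H2 -> H2
  del 0.0.0.0/0 (clear depth 0)
  add 0.0.0.0/0 -> H5 at depth 0
  add 31.186.0.0/16 -> H4 at depth 16
  del 31.186.0.0/16 (clear depth 16)
  add 31.0.0.0/8 -> H5 at depth 8
  add 31.176.0.0/12 -> H0 at depth 12
  add 163.36.12.0/22 -> H3 at depth 22
  add 246.47.144.128/25 -> H0 at depth 25
  add 246.47.144.0/24 -> H5 at depth 24
  add 163.36.13.0/24 -> H4 at depth 24
  lookup 31.186.48.0: bits 00011111101110100011 walk d0:H5→d1:-→d2:-→d3:-→d4:-→d5:-→d6:-→d7:-→d8:H5→d9:-→d10:-→d11:-→d12:H0→d13:-→d14:-→d15:-→d16:-→d17:-→d18:-→d19:-→d20:H2 -> H2
  lookup 31.1.135.231: bits 00011111 walk d0:H5→d1:-→d2:-→d3:-→d4:-→d5:-→d6:-→d7:-→d8:H5 -> H5
  lookup 31.186.48.154: bits 00011111101110100011 walk d0:H5→d1:-→d2:-→d3:-→d4:-→d5:-→d6:-→d7:-→d8:H5→d9:-→d10:-→d11:-→d12:H0→d13:-→d14:-→d15:-→d16:-→d17:-→d18:-→d19:-→d20:H2 -> H2
  add 160.0.0.0/6 -> H2 at depth 6

== LOOKUPS ==
["H2","H2","H5","H2"]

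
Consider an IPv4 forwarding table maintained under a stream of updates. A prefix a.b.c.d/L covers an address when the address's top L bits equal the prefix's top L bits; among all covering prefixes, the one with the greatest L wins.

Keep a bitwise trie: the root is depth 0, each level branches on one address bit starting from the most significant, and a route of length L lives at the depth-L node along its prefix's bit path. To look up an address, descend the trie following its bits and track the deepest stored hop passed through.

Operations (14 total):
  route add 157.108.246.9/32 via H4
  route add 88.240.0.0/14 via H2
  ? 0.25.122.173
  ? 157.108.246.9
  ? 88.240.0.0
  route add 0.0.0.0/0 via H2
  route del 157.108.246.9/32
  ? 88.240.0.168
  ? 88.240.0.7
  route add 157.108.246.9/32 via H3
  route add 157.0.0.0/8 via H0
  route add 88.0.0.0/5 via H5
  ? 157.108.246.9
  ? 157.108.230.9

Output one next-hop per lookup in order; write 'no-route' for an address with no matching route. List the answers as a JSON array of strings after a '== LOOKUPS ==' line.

Trace:
  + 157.108.246.9/32 (H4) depth=32
  + 88.240.0.0/14 (H2) depth=14
  ? 0.25.122.173  path d0:-→d1:-  best=no-route
  ? 157.108.246.9  path d0:-→d1:-→d2:-→d3:-→d4:-→d5:-→d6:-→d7:-→d8:-→d9:-→d10:-→d11:-→d12:-→d13:-→d14:-→d15:-→d16:-→d17:-→d18:-→d19:-→d20:-→d21:-→d22:-→d23:-→d24:-→d25:-→d26:-→d27:-→d28:-→d29:-→d30:-→d31:-→d32:H4  best=H4
  ? 88.240.0.0  path d0:-→d1:-→d2:-→d3:-→d4:-→d5:-→d6:-→d7:-→d8:-→d9:-→d10:-→d11:-→d12:-→d13:-→d14:H2  best=H2
  + 0.0.0.0/0 (H2) depth=0
  del 157.108.246.9/32 (clear depth 32)
  ? 88.240.0.168  path d0:H2→d1:-→d2:-→d3:-→d4:-→d5:-→d6:-→d7:-→d8:-→d9:-→d10:-→d11:-→d12:-→d13:-→d14:H2  best=H2
  ? 88.240.0.7  path d0:H2→d1:-→d2:-→d3:-→d4:-→d5:-→d6:-→d7:-→d8:-→d9:-→d10:-→d11:-→d12:-→d13:-→d14:H2  best=H2
  + 157.108.246.9/32 (H3) depth=32
  + 157.0.0.0/8 (H0) depth=8
  + 88.0.0.0/5 (H5) depth=5
  ? 157.108.246.9  path d0:H2→d1:-→d2:-→d3:-→d4:-→d5:-→d6:-→d7:-→d8:H0→d9:-→d10:-→d11:-→d12:-→d13:-→d14:-→d15:-→d16:-→d17:-→d18:-→d19:-→d20:-→d21:-→d22:-→d23:-→d24:-→d25:-→d26:-→d27:-→d28:-→d29:-→d30:-→d31:-→d32:H3  best=H3
  ? 157.108.230.9  path d0:H2→d1:-→d2:-→d3:-→d4:-→d5:-→d6:-→d7:-→d8:H0→d9:-→d10:-→d11:-→d12:-→d13:-→d14:-→d15:-→d16:-→d17:-→d18:-→d19:-  best=H0

== LOOKUPS ==
["no-route","H4","H2","H2","H2","H3","H0"]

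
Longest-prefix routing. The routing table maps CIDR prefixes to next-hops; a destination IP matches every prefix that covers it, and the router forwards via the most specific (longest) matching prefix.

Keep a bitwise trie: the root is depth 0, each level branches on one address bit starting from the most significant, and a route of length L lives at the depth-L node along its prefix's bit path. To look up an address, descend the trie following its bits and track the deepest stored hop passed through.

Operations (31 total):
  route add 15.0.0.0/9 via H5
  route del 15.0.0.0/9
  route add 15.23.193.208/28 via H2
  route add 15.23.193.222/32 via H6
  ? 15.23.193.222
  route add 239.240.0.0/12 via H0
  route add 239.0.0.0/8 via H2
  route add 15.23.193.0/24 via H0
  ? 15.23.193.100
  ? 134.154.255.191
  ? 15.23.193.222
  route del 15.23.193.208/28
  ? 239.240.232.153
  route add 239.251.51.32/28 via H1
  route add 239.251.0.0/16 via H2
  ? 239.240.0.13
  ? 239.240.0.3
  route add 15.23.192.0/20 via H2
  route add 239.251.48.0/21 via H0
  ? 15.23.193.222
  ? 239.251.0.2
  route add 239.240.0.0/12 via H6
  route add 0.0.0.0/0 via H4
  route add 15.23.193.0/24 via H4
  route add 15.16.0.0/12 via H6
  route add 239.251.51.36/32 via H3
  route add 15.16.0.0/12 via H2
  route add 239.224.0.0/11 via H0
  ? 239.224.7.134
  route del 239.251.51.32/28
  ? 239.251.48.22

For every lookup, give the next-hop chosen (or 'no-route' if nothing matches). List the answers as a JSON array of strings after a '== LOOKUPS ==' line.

Trace:
  add 15.0.0.0/9 -> H5 at depth 9
  del 15.0.0.0/9 (clear depth 9)
  add 15.23.193.208/28 -> H2 at depth 28
  add 15.23.193.222/32 -> H6 at depth 32
  Q 15.23.193.222: descend 00001111000101111100000111011110 ; hops seen [H2,H6] ; pick H6
  add 239.240.0.0/12 -> H0 at depth 12
  add 239.0.0.0/8 -> H2 at depth 8
  add 15.23.193.0/24 -> H0 at depth 24
  Q 15.23.193.100: descend 000011110001011111000001 ; hops seen [H0] ; pick H0
  Q 134.154.255.191: descend 1 ; hops seen [∅] ; pick no-route
  Q 15.23.193.222: descend 00001111000101111100000111011110 ; hops seen [H0,H2,H6] ; pick H6
  del 15.23.193.208/28 (clear depth 28)
  Q 239.240.232.153: descend 111011111111 ; hops seen [H2,H0] ; pick H0
  add 239.251.51.32/28 -> H1 at depth 28
  add 239.251.0.0/16 -> H2 at depth 16
  Q 239.240.0.13: descend 111011111111 ; hops seen [H2,H0] ; pick H0
  Q 239.240.0.3: descend 111011111111 ; hops seen [H2,H0] ; pick H0
  add 15.23.192.0/20 -> H2 at depth 20
  add 239.251.48.0/21 -> H0 at depth 21
  Q 15.23.193.222: descend 00001111000101111100000111011110 ; hops seen [H2,H0,H6] ; pick H6
  Q 239.251.0.2: descend 111011111111101100 ; hops seen [H2,H0,H2] ; pick H2
  add 239.240.0.0/12 -> H6 at depth 12
  add 0.0.0.0/0 -> H4 at depth 0
  add 15.23.193.0/24 -> H4 at depth 24
  add 15.16.0.0/12 -> H6 at depth 12
  add 239.251.51.36/32 -> H3 at depth 32
  add 15.16.0.0/12 -> H2 at depth 12
  add 239.224.0.0/11 -> H0 at depth 11
  Q 239.224.7.134: descend 11101111111 ; hops seen [H4,H2,H0] ; pick H0
  del 239.251.51.32/28 (clear depth 28)
  Q 239.251.48.22: descend 1110111111111011001100 ; hops seen [H4,H2,H0,H6,H2,H0] ; pick H0

== LOOKUPS ==
["H6","H0","no-route","H6","H0","H0","H0","H6","H2","H0","H0"]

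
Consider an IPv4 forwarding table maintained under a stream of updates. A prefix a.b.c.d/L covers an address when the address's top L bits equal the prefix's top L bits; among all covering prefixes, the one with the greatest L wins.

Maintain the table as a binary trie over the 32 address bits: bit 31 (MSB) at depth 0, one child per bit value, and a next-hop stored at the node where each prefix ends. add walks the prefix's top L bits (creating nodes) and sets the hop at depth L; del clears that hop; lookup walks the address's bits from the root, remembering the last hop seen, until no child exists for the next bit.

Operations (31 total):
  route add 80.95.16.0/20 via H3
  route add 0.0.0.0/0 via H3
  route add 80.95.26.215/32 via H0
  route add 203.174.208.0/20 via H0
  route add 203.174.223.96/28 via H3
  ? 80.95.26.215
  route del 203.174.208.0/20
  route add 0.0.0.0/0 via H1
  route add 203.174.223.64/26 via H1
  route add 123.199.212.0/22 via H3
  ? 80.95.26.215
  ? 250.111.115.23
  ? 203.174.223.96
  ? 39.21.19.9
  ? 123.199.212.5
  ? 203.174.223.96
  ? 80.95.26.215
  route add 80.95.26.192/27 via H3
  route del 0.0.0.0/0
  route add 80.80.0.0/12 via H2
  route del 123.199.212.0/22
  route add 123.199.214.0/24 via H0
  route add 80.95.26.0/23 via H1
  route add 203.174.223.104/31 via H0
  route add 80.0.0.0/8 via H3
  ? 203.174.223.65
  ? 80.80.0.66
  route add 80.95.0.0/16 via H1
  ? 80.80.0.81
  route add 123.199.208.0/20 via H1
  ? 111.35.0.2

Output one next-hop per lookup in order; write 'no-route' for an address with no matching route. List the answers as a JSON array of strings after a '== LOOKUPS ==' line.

Trace:
  add 80.95.16.0/20 -> H3 at depth 20
  add 0.0.0.0/0 -> H3 at depth 0
  add 80.95.26.215/32 -> H0 at depth 32
  add 203.174.208.0/20 -> H0 at depth 20
  add 203.174.223.96/28 -> H3 at depth 28
  Q 80.95.26.215: descend 01010000010111110001101011010111 ; hops seen [H3,H3,H0] ; pick H0
  del 203.174.208.0/20 (clear depth 20)
  add 0.0.0.0/0 -> H1 at depth 0
  add 203.174.223.64/26 -> H1 at depth 26
  add 123.199.212.0/22 -> H3 at depth 22
  Q 80.95.26.215: descend 01010000010111110001101011010111 ; hops seen [H1,H3,H0] ; pick H0
  Q 250.111.115.23: descend 11 ; hops seen [H1] ; pick H1
  Q 203.174.223.96: descend 1100101110101110110111110110 ; hops seen [H1,H1,H3] ; pick H3
  Q 39.21.19.9: descend 0 ; hops seen [H1] ; pick H1
  Q 123.199.212.5: descend 0111101111000111110101 ; hops seen [H1,H3] ; pick H3
  Q 203.174.223.96: descend 1100101110101110110111110110 ; hops seen [H1,H1,H3] ; pick H3
  Q 80.95.26.215: descend 01010000010111110001101011010111 ; hops seen [H1,H3,H0] ; pick H0
  add 80.95.26.192/27 -> H3 at depth 27
  del 0.0.0.0/0 (clear depth 0)
  add 80.80.0.0/12 -> H2 at depth 12
  del 123.199.212.0/22 (clear depth 22)
  add 123.199.214.0/24 -> H0 at depth 24
  add 80.95.26.0/23 -> H1 at depth 23
  add 203.174.223.104/31 -> H0 at depth 31
  add 80.0.0.0/8 -> H3 at depth 8
  Q 203.174.223.65: descend 11001011101011101101111101 ; hops seen [H1] ; pick H1
  Q 80.80.0.66: descend 010100000101 ; hops seen [H3,H2] ; pick H2
  add 80.95.0.0/16 -> H1 at depth 16
  Q 80.80.0.81: descend 010100000101 ; hops seen [H3,H2] ; pick H2
  add 123.199.208.0/20 -> H1 at depth 20
  Q 111.35.0.2: descend 011 ; hops seen [∅] ; pick no-route

== LOOKUPS ==
["H0","H0","H1","H3","H1","H3","H3","H0","H1","H2","H2","no-route"]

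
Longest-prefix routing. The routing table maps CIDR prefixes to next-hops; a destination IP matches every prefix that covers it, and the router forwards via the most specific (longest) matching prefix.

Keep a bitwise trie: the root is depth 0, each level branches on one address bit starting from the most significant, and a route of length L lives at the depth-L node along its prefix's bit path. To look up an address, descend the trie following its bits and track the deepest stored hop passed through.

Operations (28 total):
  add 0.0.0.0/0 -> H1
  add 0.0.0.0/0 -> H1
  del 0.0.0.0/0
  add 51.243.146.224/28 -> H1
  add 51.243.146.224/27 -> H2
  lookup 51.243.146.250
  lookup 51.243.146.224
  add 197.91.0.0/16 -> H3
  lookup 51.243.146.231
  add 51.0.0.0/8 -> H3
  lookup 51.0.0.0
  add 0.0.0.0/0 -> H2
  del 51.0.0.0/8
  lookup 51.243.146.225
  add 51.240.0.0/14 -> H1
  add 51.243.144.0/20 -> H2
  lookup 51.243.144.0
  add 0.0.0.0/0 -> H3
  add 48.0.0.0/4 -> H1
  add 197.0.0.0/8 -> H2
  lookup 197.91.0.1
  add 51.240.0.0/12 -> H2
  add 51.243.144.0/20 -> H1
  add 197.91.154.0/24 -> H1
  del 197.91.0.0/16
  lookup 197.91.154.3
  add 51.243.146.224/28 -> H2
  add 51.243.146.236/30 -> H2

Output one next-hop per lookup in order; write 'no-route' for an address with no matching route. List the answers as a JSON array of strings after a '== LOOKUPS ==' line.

Trace:
  add 0.0.0.0/0 -> H1 at depth 0
  add 0.0.0.0/0 -> H1 at depth 0
  del 0.0.0.0/0 (clear depth 0)
  add 51.243.146.224/28 -> H1 at depth 28
  add 51.243.146.224/27 -> H2 at depth 27
  lookup 51.243.146.250: bits 001100111111001110010010111 walk d0:-→d1:-→d2:-→d3:-→d4:-→d5:-→d6:-→d7:-→d8:-→d9:-→d10:-→d11:-→d12:-→d13:-→d14:-→d15:-→d16:-→d17:-→d18:-→d19:-→d20:-→d21:-→d22:-→d23:-→d24:-→d25:-→d26:-→d27:H2 -> H2
  lookup 51.243.146.224: bits 0011001111110011100100101110 walk d0:-→d1:-→d2:-→d3:-→d4:-→d5:-→d6:-→d7:-→d8:-→d9:-→d10:-→d11:-→d12:-→d13:-→d14:-→d15:-→d16:-→d17:-→d18:-→d19:-→d20:-→d21:-→d22:-→d23:-→d24:-→d25:-→d26:-→d27:H2→d28:H1 -> H1
  add 197.91.0.0/16 -> H3 at depth 16
  lookup 51.243.146.231: bits 0011001111110011100100101110 walk d0:-→d1:-→d2:-→d3:-→d4:-→d5:-→d6:-→d7:-→d8:-→d9:-→d10:-→d11:-→d12:-→d13:-→d14:-→d15:-→d16:-→d17:-→d18:-→d19:-→d20:-→d21:-→d22:-→d23:-→d24:-→d25:-→d26:-→d27:H2→d28:H1 -> H1
  add 51.0.0.0/8 -> H3 at depth 8
  lookup 51.0.0.0: bits 00110011 walk d0:-→d1:-→d2:-→d3:-→d4:-→d5:-→d6:-→d7:-→d8:H3 -> H3
  add 0.0.0.0/0 -> H2 at depth 0
  del 51.0.0.0/8 (clear depth 8)
  lookup 51.243.146.225: bits 0011001111110011100100101110 walk d0:H2→d1:-→d2:-→d3:-→d4:-→d5:-→d6:-→d7:-→d8:-→d9:-→d10:-→d11:-→d12:-→d13:-→d14:-→d15:-→d16:-→d17:-→d18:-→d19:-→d20:-→d21:-→d22:-→d23:-→d24:-→d25:-→d26:-→d27:H2→d28:H1 -> H1
  add 51.240.0.0/14 -> H1 at depth 14
  add 51.243.144.0/20 -> H2 at depth 20
  lookup 51.243.144.0: bits 0011001111110011100100 walk d0:H2→d1:-→d2:-→d3:-→d4:-→d5:-→d6:-→d7:-→d8:-→d9:-→d10:-→d11:-→d12:-→d13:-→d14:H1→d15:-→d16:-→d17:-→d18:-→d19:-→d20:H2→d21:-→d22:- -> H2
  add 0.0.0.0/0 -> H3 at depth 0
  add 48.0.0.0/4 -> H1 at depth 4
  add 197.0.0.0/8 -> H2 at depth 8
  lookup 197.91.0.1: bits 1100010101011011 walk d0:H3→d1:-→d2:-→d3:-→d4:-→d5:-→d6:-→d7:-→d8:H2→d9:-→d10:-→d11:-→d12:-→d13:-→d14:-→d15:-→d16:H3 -> H3
  add 51.240.0.0/12 -> H2 at depth 12
  add 51.243.144.0/20 -> H1 at depth 20
  add 197.91.154.0/24 -> H1 at depth 24
  del 197.91.0.0/16 (clear depth 16)
  lookup 197.91.154.3: bits 110001010101101110011010 walk d0:H3→d1:-→d2:-→d3:-→d4:-→d5:-→d6:-→d7:-→d8:H2→d9:-→d10:-→d11:-→d12:-→d13:-→d14:-→d15:-→d16:-→d17:-→d18:-→d19:-→d20:-→d21:-→d22:-→d23:-→d24:H1 -> H1
  add 51.243.146.224/28 -> H2 at depth 28
  add 51.243.146.236/30 -> H2 at depth 30

== LOOKUPS ==
["H2","H1","H1","H3","H1","H2","H3","H1"]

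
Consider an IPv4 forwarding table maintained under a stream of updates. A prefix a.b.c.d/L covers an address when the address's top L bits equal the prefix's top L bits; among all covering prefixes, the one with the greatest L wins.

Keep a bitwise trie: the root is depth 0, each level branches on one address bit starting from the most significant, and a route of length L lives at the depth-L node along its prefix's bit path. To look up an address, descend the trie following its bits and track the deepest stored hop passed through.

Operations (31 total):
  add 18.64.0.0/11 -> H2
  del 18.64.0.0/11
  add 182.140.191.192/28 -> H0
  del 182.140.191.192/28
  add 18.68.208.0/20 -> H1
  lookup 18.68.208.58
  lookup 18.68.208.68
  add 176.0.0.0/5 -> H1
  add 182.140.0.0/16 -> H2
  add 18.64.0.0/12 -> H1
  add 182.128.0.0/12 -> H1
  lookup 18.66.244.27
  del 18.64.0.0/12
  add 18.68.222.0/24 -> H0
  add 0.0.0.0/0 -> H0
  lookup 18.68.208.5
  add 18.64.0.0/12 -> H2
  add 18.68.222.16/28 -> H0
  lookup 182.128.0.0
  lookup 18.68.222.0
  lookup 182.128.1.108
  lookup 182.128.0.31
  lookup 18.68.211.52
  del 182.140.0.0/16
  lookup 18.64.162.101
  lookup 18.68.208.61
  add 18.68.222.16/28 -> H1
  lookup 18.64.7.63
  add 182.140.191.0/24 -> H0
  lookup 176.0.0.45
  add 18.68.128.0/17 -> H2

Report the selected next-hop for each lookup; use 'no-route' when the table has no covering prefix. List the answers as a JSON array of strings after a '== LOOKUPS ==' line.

Apply in order:
  add 18.64.0.0/11 -> H2 at depth 11
  del 18.64.0.0/11 (clear depth 11)
  add 182.140.191.192/28 -> H0 at depth 28
  del 182.140.191.192/28 (clear depth 28)
  add 18.68.208.0/20 -> H1 at depth 20
  lookup 18.68.208.58: bits 00010010010001001101 walk d0:-→d1:-→d2:-→d3:-→d4:-→d5:-→d6:-→d7:-→d8:-→d9:-→d10:-→d11:-→d12:-→d13:-→d14:-→d15:-→d16:-→d17:-→d18:-→d19:-→d20:H1 -> H1
  lookup 18.68.208.68: bits 00010010010001001101 walk d0:-→d1:-→d2:-→d3:-→d4:-→d5:-→d6:-→d7:-→d8:-→d9:-→d10:-→d11:-→d12:-→d13:-→d14:-→d15:-→d16:-→d17:-→d18:-→d19:-→d20:H1 -> H1
  add 176.0.0.0/5 -> H1 at depth 5
  add 182.140.0.0/16 -> H2 at depth 16
  add 18.64.0.0/12 -> H1 at depth 12
  add 182.128.0.0/12 -> H1 at depth 12
  lookup 18.66.244.27: bits 0001001001000 walk d0:-→d1:-→d2:-→d3:-→d4:-→d5:-→d6:-→d7:-→d8:-→d9:-→d10:-→d11:-→d12:H1→d13:- -> H1
  del 18.64.0.0/12 (clear depth 12)
  add 18.68.222.0/24 -> H0 at depth 24
  add 0.0.0.0/0 -> H0 at depth 0
  lookup 18.68.208.5: bits 00010010010001001101 walk d0:H0→d1:-→d2:-→d3:-→d4:-→d5:-→d6:-→d7:-→d8:-→d9:-→d10:-→d11:-→d12:-→d13:-→d14:-→d15:-→d16:-→d17:-→d18:-→d19:-→d20:H1 -> H1
  add 18.64.0.0/12 -> H2 at depth 12
  add 18.68.222.16/28 -> H0 at depth 28
  lookup 182.128.0.0: bits 101101101000 walk d0:H0→d1:-→d2:-→d3:-→d4:-→d5:H1→d6:-→d7:-→d8:-→d9:-→d10:-→d11:-→d12:H1 -> H1
  lookup 18.68.222.0: bits 000100100100010011011110000 walk d0:H0→d1:-→d2:-→d3:-→d4:-→d5:-→d6:-→d7:-→d8:-→d9:-→d10:-→d11:-→d12:H2→d13:-→d14:-→d15:-→d16:-→d17:-→d18:-→d19:-→d20:H1→d21:-→d22:-→d23:-→d24:H0→d25:-→d26:-→d27:- -> H0
  lookup 182.128.1.108: bits 101101101000 walk d0:H0→d1:-→d2:-→d3:-→d4:-→d5:H1→d6:-→d7:-→d8:-→d9:-→d10:-→d11:-→d12:H1 -> H1
  lookup 182.128.0.31: bits 101101101000 walk d0:H0→d1:-→d2:-→d3:-→d4:-→d5:H1→d6:-→d7:-→d8:-→d9:-→d10:-→d11:-→d12:H1 -> H1
  lookup 18.68.211.52: bits 00010010010001001101 walk d0:H0→d1:-→d2:-→d3:-→d4:-→d5:-→d6:-→d7:-→d8:-→d9:-→d10:-→d11:-→d12:H2→d13:-→d14:-→d15:-→d16:-→d17:-→d18:-→d19:-→d20:H1 -> H1
  del 182.140.0.0/16 (clear depth 16)
  lookup 18.64.162.101: bits 0001001001000 walk d0:H0→d1:-→d2:-→d3:-→d4:-→d5:-→d6:-→d7:-→d8:-→d9:-→d10:-→d11:-→d12:H2→d13:- -> H2
  lookup 18.68.208.61: bits 00010010010001001101 walk d0:H0→d1:-→d2:-→d3:-→d4:-→d5:-→d6:-→d7:-→d8:-→d9:-→d10:-→d11:-→d12:H2→d13:-→d14:-→d15:-→d16:-→d17:-→d18:-→d19:-→d20:H1 -> H1
  add 18.68.222.16/28 -> H1 at depth 28
  lookup 18.64.7.63: bits 0001001001000 walk d0:H0→d1:-→d2:-→d3:-→d4:-→d5:-→d6:-→d7:-→d8:-→d9:-→d10:-→d11:-→d12:H2→d13:- -> H2
  add 182.140.191.0/24 -> H0 at depth 24
  lookup 176.0.0.45: bits 10110 walk d0:H0→d1:-→d2:-→d3:-→d4:-→d5:H1 -> H1
  add 18.68.128.0/17 -> H2 at depth 17

== LOOKUPS ==
["H1","H1","H1","H1","H1","H0","H1","H1","H1","H2","H1","H2","H1"]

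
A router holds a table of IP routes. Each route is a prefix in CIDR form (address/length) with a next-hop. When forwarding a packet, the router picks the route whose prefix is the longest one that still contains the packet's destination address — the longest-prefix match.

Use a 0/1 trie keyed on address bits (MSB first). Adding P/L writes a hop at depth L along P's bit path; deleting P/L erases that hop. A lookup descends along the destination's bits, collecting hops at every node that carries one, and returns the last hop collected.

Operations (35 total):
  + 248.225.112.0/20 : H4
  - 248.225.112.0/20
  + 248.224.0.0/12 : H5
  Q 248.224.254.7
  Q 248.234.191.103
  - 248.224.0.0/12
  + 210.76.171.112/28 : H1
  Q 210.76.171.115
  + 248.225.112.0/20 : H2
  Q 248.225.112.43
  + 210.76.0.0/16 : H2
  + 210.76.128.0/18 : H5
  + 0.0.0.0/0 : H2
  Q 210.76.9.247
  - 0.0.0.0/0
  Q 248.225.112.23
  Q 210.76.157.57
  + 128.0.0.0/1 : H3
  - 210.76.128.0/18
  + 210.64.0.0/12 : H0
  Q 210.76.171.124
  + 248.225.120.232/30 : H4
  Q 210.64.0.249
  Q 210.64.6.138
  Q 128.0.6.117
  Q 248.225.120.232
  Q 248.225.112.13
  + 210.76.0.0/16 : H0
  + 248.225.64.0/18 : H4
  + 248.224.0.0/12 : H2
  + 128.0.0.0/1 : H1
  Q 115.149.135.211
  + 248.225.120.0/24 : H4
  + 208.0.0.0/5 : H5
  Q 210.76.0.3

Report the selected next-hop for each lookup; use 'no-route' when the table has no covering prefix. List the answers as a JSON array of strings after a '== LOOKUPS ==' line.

Apply in order:
  add 248.225.112.0/20 -> H4 at depth 20
  - 248.225.112.0/20 clear@20
  add 248.224.0.0/12 -> H5 at depth 12
  Q 248.224.254.7: descend 111110001110000 ; hops seen [H5] ; pick H5
  Q 248.234.191.103: descend 111110001110 ; hops seen [H5] ; pick H5
  - 248.224.0.0/12 clear@12
  add 210.76.171.112/28 -> H1 at depth 28
  Q 210.76.171.115: descend 1101001001001100101010110111 ; hops seen [H1] ; pick H1
  add 248.225.112.0/20 -> H2 at depth 20
  Q 248.225.112.43: descend 11111000111000010111 ; hops seen [H2] ; pick H2
  add 210.76.0.0/16 -> H2 at depth 16
  add 210.76.128.0/18 -> H5 at depth 18
  add 0.0.0.0/0 -> H2 at depth 0
  Q 210.76.9.247: descend 1101001001001100 ; hops seen [H2,H2] ; pick H2
  - 0.0.0.0/0 clear@0
  Q 248.225.112.23: descend 11111000111000010111 ; hops seen [H2] ; pick H2
  Q 210.76.157.57: descend 110100100100110010 ; hops seen [H2,H5] ; pick H5
  add 128.0.0.0/1 -> H3 at depth 1
  - 210.76.128.0/18 clear@18
  add 210.64.0.0/12 -> H0 at depth 12
  Q 210.76.171.124: descend 1101001001001100101010110111 ; hops seen [H3,H0,H2,H1] ; pick H1
  add 248.225.120.232/30 -> H4 at depth 30
  Q 210.64.0.249: descend 110100100100 ; hops seen [H3,H0] ; pick H0
  Q 210.64.6.138: descend 110100100100 ; hops seen [H3,H0] ; pick H0
  Q 128.0.6.117: descend 1 ; hops seen [H3] ; pick H3
  Q 248.225.120.232: descend 111110001110000101111000111010 ; hops seen [H3,H2,H4] ; pick H4
  Q 248.225.112.13: descend 11111000111000010111 ; hops seen [H3,H2] ; pick H2
  add 210.76.0.0/16 -> H0 at depth 16
  add 248.225.64.0/18 -> H4 at depth 18
  add 248.224.0.0/12 -> H2 at depth 12
  add 128.0.0.0/1 -> H1 at depth 1
  Q 115.149.135.211: descend ε ; hops seen [∅] ; pick no-route
  add 248.225.120.0/24 -> H4 at depth 24
  add 208.0.0.0/5 -> H5 at depth 5
  Q 210.76.0.3: descend 1101001001001100 ; hops seen [H1,H5,H0,H0] ; pick H0

== LOOKUPS ==
["H5","H5","H1","H2","H2","H2","H5","H1","H0","H0","H3","H4","H2","no-route","H0"]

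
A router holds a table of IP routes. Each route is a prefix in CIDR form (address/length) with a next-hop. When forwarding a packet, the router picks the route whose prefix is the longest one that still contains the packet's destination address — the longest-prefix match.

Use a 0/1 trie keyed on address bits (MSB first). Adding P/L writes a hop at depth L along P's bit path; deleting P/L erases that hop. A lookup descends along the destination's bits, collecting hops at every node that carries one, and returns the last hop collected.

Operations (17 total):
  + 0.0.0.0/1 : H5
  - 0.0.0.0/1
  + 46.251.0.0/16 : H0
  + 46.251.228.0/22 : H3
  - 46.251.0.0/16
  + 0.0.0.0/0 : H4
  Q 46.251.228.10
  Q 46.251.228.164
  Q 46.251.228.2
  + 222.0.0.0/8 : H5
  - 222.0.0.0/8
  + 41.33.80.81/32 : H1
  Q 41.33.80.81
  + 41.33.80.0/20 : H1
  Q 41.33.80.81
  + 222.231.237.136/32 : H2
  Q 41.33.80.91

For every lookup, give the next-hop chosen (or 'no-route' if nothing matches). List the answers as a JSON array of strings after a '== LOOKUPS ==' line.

Process each operation:
  + 0.0.0.0/1 (H5) depth=1
  - 0.0.0.0/1 clear@1
  + 46.251.0.0/16 (H0) depth=16
  + 46.251.228.0/22 (H3) depth=22
  - 46.251.0.0/16 clear@16
  + 0.0.0.0/0 (H4) depth=0
  ? 46.251.228.10  path d0:H4→d1:-→d2:-→d3:-→d4:-→d5:-→d6:-→d7:-→d8:-→d9:-→d10:-→d11:-→d12:-→d13:-→d14:-→d15:-→d16:-→d17:-→d18:-→d19:-→d20:-→d21:-→d22:H3  best=H3
  ? 46.251.228.164  path d0:H4→d1:-→d2:-→d3:-→d4:-→d5:-→d6:-→d7:-→d8:-→d9:-→d10:-→d11:-→d12:-→d13:-→d14:-→d15:-→d16:-→d17:-→d18:-→d19:-→d20:-→d21:-→d22:H3  best=H3
  ? 46.251.228.2  path d0:H4→d1:-→d2:-→d3:-→d4:-→d5:-→d6:-→d7:-→d8:-→d9:-→d10:-→d11:-→d12:-→d13:-→d14:-→d15:-→d16:-→d17:-→d18:-→d19:-→d20:-→d21:-→d22:H3  best=H3
  + 222.0.0.0/8 (H5) depth=8
  - 222.0.0.0/8 clear@8
  + 41.33.80.81/32 (H1) depth=32
  ? 41.33.80.81  path d0:H4→d1:-→d2:-→d3:-→d4:-→d5:-→d6:-→d7:-→d8:-→d9:-→d10:-→d11:-→d12:-→d13:-→d14:-→d15:-→d16:-→d17:-→d18:-→d19:-→d20:-→d21:-→d22:-→d23:-→d24:-→d25:-→d26:-→d27:-→d28:-→d29:-→d30:-→d31:-→d32:H1  best=H1
  + 41.33.80.0/20 (H1) depth=20
  ? 41.33.80.81  path d0:H4→d1:-→d2:-→d3:-→d4:-→d5:-→d6:-→d7:-→d8:-→d9:-→d10:-→d11:-→d12:-→d13:-→d14:-→d15:-→d16:-→d17:-→d18:-→d19:-→d20:H1→d21:-→d22:-→d23:-→d24:-→d25:-→d26:-→d27:-→d28:-→d29:-→d30:-→d31:-→d32:H1  best=H1
  + 222.231.237.136/32 (H2) depth=32
  ? 41.33.80.91  path d0:H4→d1:-→d2:-→d3:-→d4:-→d5:-→d6:-→d7:-→d8:-→d9:-→d10:-→d11:-→d12:-→d13:-→d14:-→d15:-→d16:-→d17:-→d18:-→d19:-→d20:H1→d21:-→d22:-→d23:-→d24:-→d25:-→d26:-→d27:-→d28:-  best=H1

== LOOKUPS ==
["H3","H3","H3","H1","H1","H1"]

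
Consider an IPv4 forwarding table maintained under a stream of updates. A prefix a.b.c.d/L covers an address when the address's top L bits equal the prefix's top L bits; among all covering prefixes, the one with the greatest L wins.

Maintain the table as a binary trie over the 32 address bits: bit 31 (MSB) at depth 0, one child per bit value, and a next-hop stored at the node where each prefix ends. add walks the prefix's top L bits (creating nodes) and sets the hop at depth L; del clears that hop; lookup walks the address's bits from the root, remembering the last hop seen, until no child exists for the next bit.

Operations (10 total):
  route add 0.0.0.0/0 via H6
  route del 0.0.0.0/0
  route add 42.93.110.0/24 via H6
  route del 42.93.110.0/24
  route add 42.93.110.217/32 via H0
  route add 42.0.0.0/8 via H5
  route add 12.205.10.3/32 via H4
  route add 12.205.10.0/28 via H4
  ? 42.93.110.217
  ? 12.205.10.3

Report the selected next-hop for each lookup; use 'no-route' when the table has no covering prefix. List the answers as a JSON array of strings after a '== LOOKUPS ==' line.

Trace:
  add 0.0.0.0/0 -> H6 at depth 0
  - 0.0.0.0/0 clear@0
  add 42.93.110.0/24 -> H6 at depth 24
  - 42.93.110.0/24 clear@24
  add 42.93.110.217/32 -> H0 at depth 32
  add 42.0.0.0/8 -> H5 at depth 8
  add 12.205.10.3/32 -> H4 at depth 32
  add 12.205.10.0/28 -> H4 at depth 28
  Q 42.93.110.217: descend 00101010010111010110111011011001 ; hops seen [H5,H0] ; pick H0
  Q 12.205.10.3: descend 00001100110011010000101000000011 ; hops seen [H4,H4] ; pick H4

== LOOKUPS ==
["H0","H4"]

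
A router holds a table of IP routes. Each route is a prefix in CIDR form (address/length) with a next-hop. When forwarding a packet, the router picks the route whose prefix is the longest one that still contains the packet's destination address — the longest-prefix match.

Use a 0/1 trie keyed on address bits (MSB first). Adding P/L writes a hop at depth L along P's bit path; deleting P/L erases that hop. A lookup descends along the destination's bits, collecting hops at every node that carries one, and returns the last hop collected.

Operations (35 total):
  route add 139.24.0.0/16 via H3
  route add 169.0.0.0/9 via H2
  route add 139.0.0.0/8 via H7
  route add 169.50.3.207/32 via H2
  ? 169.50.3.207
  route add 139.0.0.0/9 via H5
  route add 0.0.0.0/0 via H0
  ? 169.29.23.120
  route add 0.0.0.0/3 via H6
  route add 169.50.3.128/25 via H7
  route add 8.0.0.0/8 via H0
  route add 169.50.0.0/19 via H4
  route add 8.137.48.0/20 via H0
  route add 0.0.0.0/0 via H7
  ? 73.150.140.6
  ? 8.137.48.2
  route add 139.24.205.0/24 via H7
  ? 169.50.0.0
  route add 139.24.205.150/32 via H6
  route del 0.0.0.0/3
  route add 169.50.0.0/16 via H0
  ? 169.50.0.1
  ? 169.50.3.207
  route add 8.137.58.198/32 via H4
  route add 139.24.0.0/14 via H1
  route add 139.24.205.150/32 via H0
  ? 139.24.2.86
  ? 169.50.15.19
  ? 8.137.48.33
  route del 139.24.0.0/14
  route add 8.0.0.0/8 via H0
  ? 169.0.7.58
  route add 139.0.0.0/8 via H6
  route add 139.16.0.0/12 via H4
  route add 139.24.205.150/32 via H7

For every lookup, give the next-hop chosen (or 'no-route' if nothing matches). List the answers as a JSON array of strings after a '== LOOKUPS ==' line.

Apply in order:
  + 139.24.0.0/16 (H3) depth=16
  + 169.0.0.0/9 (H2) depth=9
  + 139.0.0.0/8 (H7) depth=8
  + 169.50.3.207/32 (H2) depth=32
  lookup 169.50.3.207: bits 10101001001100100000001111001111 walk d0:-→d1:-→d2:-→d3:-→d4:-→d5:-→d6:-→d7:-→d8:-→d9:H2→d10:-→d11:-→d12:-→d13:-→d14:-→d15:-→d16:-→d17:-→d18:-→d19:-→d20:-→d21:-→d22:-→d23:-→d24:-→d25:-→d26:-→d27:-→d28:-→d29:-→d30:-→d31:-→d32:H2 -> H2
  + 139.0.0.0/9 (H5) depth=9
  + 0.0.0.0/0 (H0) depth=0
  lookup 169.29.23.120: bits 1010100100 walk d0:H0→d1:-→d2:-→d3:-→d4:-→d5:-→d6:-→d7:-→d8:-→d9:H2→d10:- -> H2
  + 0.0.0.0/3 (H6) depth=3
  + 169.50.3.128/25 (H7) depth=25
  + 8.0.0.0/8 (H0) depth=8
  + 169.50.0.0/19 (H4) depth=19
  + 8.137.48.0/20 (H0) depth=20
  + 0.0.0.0/0 (H7) depth=0
  lookup 73.150.140.6: bits 0 walk d0:H7→d1:- -> H7
  lookup 8.137.48.2: bits 00001000100010010011 walk d0:H7→d1:-→d2:-→d3:H6→d4:-→d5:-→d6:-→d7:-→d8:H0→d9:-→d10:-→d11:-→d12:-→d13:-→d14:-→d15:-→d16:-→d17:-→d18:-→d19:-→d20:H0 -> H0
  + 139.24.205.0/24 (H7) depth=24
  lookup 169.50.0.0: bits 1010100100110010000000 walk d0:H7→d1:-→d2:-→d3:-→d4:-→d5:-→d6:-→d7:-→d8:-→d9:H2→d10:-→d11:-→d12:-→d13:-→d14:-→d15:-→d16:-→d17:-→d18:-→d19:H4→d20:-→d21:-→d22:- -> H4
  + 139.24.205.150/32 (H6) depth=32
  del 0.0.0.0/3 (clear depth 3)
  + 169.50.0.0/16 (H0) depth=16
  lookup 169.50.0.1: bits 1010100100110010000000 walk d0:H7→d1:-→d2:-→d3:-→d4:-→d5:-→d6:-→d7:-→d8:-→d9:H2→d10:-→d11:-→d12:-→d13:-→d14:-→d15:-→d16:H0→d17:-→d18:-→d19:H4→d20:-→d21:-→d22:- -> H4
  lookup 169.50.3.207: bits 10101001001100100000001111001111 walk d0:H7→d1:-→d2:-→d3:-→d4:-→d5:-→d6:-→d7:-→d8:-→d9:H2→d10:-→d11:-→d12:-→d13:-→d14:-→d15:-→d16:H0→d17:-→d18:-→d19:H4→d20:-→d21:-→d22:-→d23:-→d24:-→d25:H7→d26:-→d27:-→d28:-→d29:-→d30:-→d31:-→d32:H2 -> H2
  + 8.137.58.198/32 (H4) depth=32
  + 139.24.0.0/14 (H1) depth=14
  + 139.24.205.150/32 (H0) depth=32
  lookup 139.24.2.86: bits 1000101100011000 walk d0:H7→d1:-→d2:-→d3:-→d4:-→d5:-→d6:-→d7:-→d8:H7→d9:H5→d10:-→d11:-→d12:-→d13:-→d14:H1→d15:-→d16:H3 -> H3
  lookup 169.50.15.19: bits 10101001001100100000 walk d0:H7→d1:-→d2:-→d3:-→d4:-→d5:-→d6:-→d7:-→d8:-→d9:H2→d10:-→d11:-→d12:-→d13:-→d14:-→d15:-→d16:H0→d17:-→d18:-→d19:H4→d20:- -> H4
  lookup 8.137.48.33: bits 00001000100010010011 walk d0:H7→d1:-→d2:-→d3:-→d4:-→d5:-→d6:-→d7:-→d8:H0→d9:-→d10:-→d11:-→d12:-→d13:-→d14:-→d15:-→d16:-→d17:-→d18:-→d19:-→d20:H0 -> H0
  del 139.24.0.0/14 (clear depth 14)
  + 8.0.0.0/8 (H0) depth=8
  lookup 169.0.7.58: bits 1010100100 walk d0:H7→d1:-→d2:-→d3:-→d4:-→d5:-→d6:-→d7:-→d8:-→d9:H2→d10:- -> H2
  + 139.0.0.0/8 (H6) depth=8
  + 139.16.0.0/12 (H4) depth=12
  + 139.24.205.150/32 (H7) depth=32

== LOOKUPS ==
["H2","H2","H7","H0","H4","H4","H2","H3","H4","H0","H2"]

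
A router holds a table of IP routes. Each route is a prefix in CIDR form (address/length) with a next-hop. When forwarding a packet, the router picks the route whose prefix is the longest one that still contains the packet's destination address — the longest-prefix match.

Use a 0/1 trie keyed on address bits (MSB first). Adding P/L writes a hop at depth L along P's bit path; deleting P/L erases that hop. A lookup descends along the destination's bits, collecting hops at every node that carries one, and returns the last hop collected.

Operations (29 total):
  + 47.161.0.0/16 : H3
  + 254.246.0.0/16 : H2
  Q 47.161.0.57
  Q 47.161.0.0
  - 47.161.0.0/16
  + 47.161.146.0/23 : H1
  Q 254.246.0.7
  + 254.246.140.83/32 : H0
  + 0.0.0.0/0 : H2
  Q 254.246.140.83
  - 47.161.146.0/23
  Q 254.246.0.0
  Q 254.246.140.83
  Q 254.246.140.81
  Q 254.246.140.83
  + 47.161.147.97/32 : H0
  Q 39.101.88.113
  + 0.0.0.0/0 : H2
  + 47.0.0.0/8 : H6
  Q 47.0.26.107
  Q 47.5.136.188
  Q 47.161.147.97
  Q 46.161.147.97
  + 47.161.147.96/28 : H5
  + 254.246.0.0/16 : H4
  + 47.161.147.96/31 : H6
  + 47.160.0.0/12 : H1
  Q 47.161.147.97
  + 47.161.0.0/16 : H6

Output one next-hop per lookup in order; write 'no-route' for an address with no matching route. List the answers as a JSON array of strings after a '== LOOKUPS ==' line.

Apply in order:
  + 47.161.0.0/16 (H3) depth=16
  + 254.246.0.0/16 (H2) depth=16
  ? 47.161.0.57  path d0:-→d1:-→d2:-→d3:-→d4:-→d5:-→d6:-→d7:-→d8:-→d9:-→d10:-→d11:-→d12:-→d13:-→d14:-→d15:-→d16:H3  best=H3
  ? 47.161.0.0  path d0:-→d1:-→d2:-→d3:-→d4:-→d5:-→d6:-→d7:-→d8:-→d9:-→d10:-→d11:-→d12:-→d13:-→d14:-→d15:-→d16:H3  best=H3
  del 47.161.0.0/16 (clear depth 16)
  + 47.161.146.0/23 (H1) depth=23
  ? 254.246.0.7  path d0:-→d1:-→d2:-→d3:-→d4:-→d5:-→d6:-→d7:-→d8:-→d9:-→d10:-→d11:-→d12:-→d13:-→d14:-→d15:-→d16:H2  best=H2
  + 254.246.140.83/32 (H0) depth=32
  + 0.0.0.0/0 (H2) depth=0
  ? 254.246.140.83  path d0:H2→d1:-→d2:-→d3:-→d4:-→d5:-→d6:-→d7:-→d8:-→d9:-→d10:-→d11:-→d12:-→d13:-→d14:-→d15:-→d16:H2→d17:-→d18:-→d19:-→d20:-→d21:-→d22:-→d23:-→d24:-→d25:-→d26:-→d27:-→d28:-→d29:-→d30:-→d31:-→d32:H0  best=H0
  del 47.161.146.0/23 (clear depth 23)
  ? 254.246.0.0  path d0:H2→d1:-→d2:-→d3:-→d4:-→d5:-→d6:-→d7:-→d8:-→d9:-→d10:-→d11:-→d12:-→d13:-→d14:-→d15:-→d16:H2  best=H2
  ? 254.246.140.83  path d0:H2→d1:-→d2:-→d3:-→d4:-→d5:-→d6:-→d7:-→d8:-→d9:-→d10:-→d11:-→d12:-→d13:-→d14:-→d15:-→d16:H2→d17:-→d18:-→d19:-→d20:-→d21:-→d22:-→d23:-→d24:-→d25:-→d26:-→d27:-→d28:-→d29:-→d30:-→d31:-→d32:H0  best=H0
  ? 254.246.140.81  path d0:H2→d1:-→d2:-→d3:-→d4:-→d5:-→d6:-→d7:-→d8:-→d9:-→d10:-→d11:-→d12:-→d13:-→d14:-→d15:-→d16:H2→d17:-→d18:-→d19:-→d20:-→d21:-→d22:-→d23:-→d24:-→d25:-→d26:-→d27:-→d28:-→d29:-→d30:-  best=H2
  ? 254.246.140.83  path d0:H2→d1:-→d2:-→d3:-→d4:-→d5:-→d6:-→d7:-→d8:-→d9:-→d10:-→d11:-→d12:-→d13:-→d14:-→d15:-→d16:H2→d17:-→d18:-→d19:-→d20:-→d21:-→d22:-→d23:-→d24:-→d25:-→d26:-→d27:-→d28:-→d29:-→d30:-→d31:-→d32:H0  best=H0
  + 47.161.147.97/32 (H0) depth=32
  ? 39.101.88.113  path d0:H2→d1:-→d2:-→d3:-→d4:-  best=H2
  + 0.0.0.0/0 (H2) depth=0
  + 47.0.0.0/8 (H6) depth=8
  ? 47.0.26.107  path d0:H2→d1:-→d2:-→d3:-→d4:-→d5:-→d6:-→d7:-→d8:H6  best=H6
  ? 47.5.136.188  path d0:H2→d1:-→d2:-→d3:-→d4:-→d5:-→d6:-→d7:-→d8:H6  best=H6
  ? 47.161.147.97  path d0:H2→d1:-→d2:-→d3:-→d4:-→d5:-→d6:-→d7:-→d8:H6→d9:-→d10:-→d11:-→d12:-→d13:-→d14:-→d15:-→d16:-→d17:-→d18:-→d19:-→d20:-→d21:-→d22:-→d23:-→d24:-→d25:-→d26:-→d27:-→d28:-→d29:-→d30:-→d31:-→d32:H0  best=H0
  ? 46.161.147.97  path d0:H2→d1:-→d2:-→d3:-→d4:-→d5:-→d6:-→d7:-  best=H2
  + 47.161.147.96/28 (H5) depth=28
  + 254.246.0.0/16 (H4) depth=16
  + 47.161.147.96/31 (H6) depth=31
  + 47.160.0.0/12 (H1) depth=12
  ? 47.161.147.97  path d0:H2→d1:-→d2:-→d3:-→d4:-→d5:-→d6:-→d7:-→d8:H6→d9:-→d10:-→d11:-→d12:H1→d13:-→d14:-→d15:-→d16:-→d17:-→d18:-→d19:-→d20:-→d21:-→d22:-→d23:-→d24:-→d25:-→d26:-→d27:-→d28:H5→d29:-→d30:-→d31:H6→d32:H0  best=H0
  + 47.161.0.0/16 (H6) depth=16

== LOOKUPS ==
["H3","H3","H2","H0","H2","H0","H2","H0","H2","H6","H6","H0","H2","H0"]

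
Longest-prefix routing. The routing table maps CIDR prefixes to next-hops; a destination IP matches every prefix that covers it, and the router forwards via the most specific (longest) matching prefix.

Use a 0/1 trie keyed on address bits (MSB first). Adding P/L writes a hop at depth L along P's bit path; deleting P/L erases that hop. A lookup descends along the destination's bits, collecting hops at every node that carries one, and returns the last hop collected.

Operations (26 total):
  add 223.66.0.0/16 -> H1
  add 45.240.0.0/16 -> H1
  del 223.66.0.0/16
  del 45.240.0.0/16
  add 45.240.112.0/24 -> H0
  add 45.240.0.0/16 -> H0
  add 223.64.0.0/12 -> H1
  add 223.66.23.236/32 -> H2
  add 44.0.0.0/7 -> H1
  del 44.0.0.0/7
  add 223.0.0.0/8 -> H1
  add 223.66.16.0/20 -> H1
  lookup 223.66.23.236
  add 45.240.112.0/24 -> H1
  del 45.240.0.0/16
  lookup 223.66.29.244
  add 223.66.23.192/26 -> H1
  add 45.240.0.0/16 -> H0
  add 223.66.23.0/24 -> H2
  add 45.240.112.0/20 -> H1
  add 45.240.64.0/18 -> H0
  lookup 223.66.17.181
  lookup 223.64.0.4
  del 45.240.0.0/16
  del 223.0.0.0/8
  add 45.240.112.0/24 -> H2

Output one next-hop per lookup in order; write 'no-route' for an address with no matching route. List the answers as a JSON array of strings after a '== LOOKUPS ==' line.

Apply in order:
  add 223.66.0.0/16 -> H1 at depth 16
  add 45.240.0.0/16 -> H1 at depth 16
  del 223.66.0.0/16 (clear depth 16)
  del 45.240.0.0/16 (clear depth 16)
  add 45.240.112.0/24 -> H0 at depth 24
  add 45.240.0.0/16 -> H0 at depth 16
  add 223.64.0.0/12 -> H1 at depth 12
  add 223.66.23.236/32 -> H2 at depth 32
  add 44.0.0.0/7 -> H1 at depth 7
  del 44.0.0.0/7 (clear depth 7)
  add 223.0.0.0/8 -> H1 at depth 8
  add 223.66.16.0/20 -> H1 at depth 20
  ? 223.66.23.236  path d0:-→d1:-→d2:-→d3:-→d4:-→d5:-→d6:-→d7:-→d8:H1→d9:-→d10:-→d11:-→d12:H1→d13:-→d14:-→d15:-→d16:-→d17:-→d18:-→d19:-→d20:H1→d21:-→d22:-→d23:-→d24:-→d25:-→d26:-→d27:-→d28:-→d29:-→d30:-→d31:-→d32:H2  best=H2
  add 45.240.112.0/24 -> H1 at depth 24
  del 45.240.0.0/16 (clear depth 16)
  ? 223.66.29.244  path d0:-→d1:-→d2:-→d3:-→d4:-→d5:-→d6:-→d7:-→d8:H1→d9:-→d10:-→d11:-→d12:H1→d13:-→d14:-→d15:-→d16:-→d17:-→d18:-→d19:-→d20:H1  best=H1
  add 223.66.23.192/26 -> H1 at depth 26
  add 45.240.0.0/16 -> H0 at depth 16
  add 223.66.23.0/24 -> H2 at depth 24
  add 45.240.112.0/20 -> H1 at depth 20
  add 45.240.64.0/18 -> H0 at depth 18
  ? 223.66.17.181  path d0:-→d1:-→d2:-→d3:-→d4:-→d5:-→d6:-→d7:-→d8:H1→d9:-→d10:-→d11:-→d12:H1→d13:-→d14:-→d15:-→d16:-→d17:-→d18:-→d19:-→d20:H1→d21:-  best=H1
  ? 223.64.0.4  path d0:-→d1:-→d2:-→d3:-→d4:-→d5:-→d6:-→d7:-→d8:H1→d9:-→d10:-→d11:-→d12:H1→d13:-→d14:-  best=H1
  del 45.240.0.0/16 (clear depth 16)
  del 223.0.0.0/8 (clear depth 8)
  add 45.240.112.0/24 -> H2 at depth 24

== LOOKUPS ==
["H2","H1","H1","H1"]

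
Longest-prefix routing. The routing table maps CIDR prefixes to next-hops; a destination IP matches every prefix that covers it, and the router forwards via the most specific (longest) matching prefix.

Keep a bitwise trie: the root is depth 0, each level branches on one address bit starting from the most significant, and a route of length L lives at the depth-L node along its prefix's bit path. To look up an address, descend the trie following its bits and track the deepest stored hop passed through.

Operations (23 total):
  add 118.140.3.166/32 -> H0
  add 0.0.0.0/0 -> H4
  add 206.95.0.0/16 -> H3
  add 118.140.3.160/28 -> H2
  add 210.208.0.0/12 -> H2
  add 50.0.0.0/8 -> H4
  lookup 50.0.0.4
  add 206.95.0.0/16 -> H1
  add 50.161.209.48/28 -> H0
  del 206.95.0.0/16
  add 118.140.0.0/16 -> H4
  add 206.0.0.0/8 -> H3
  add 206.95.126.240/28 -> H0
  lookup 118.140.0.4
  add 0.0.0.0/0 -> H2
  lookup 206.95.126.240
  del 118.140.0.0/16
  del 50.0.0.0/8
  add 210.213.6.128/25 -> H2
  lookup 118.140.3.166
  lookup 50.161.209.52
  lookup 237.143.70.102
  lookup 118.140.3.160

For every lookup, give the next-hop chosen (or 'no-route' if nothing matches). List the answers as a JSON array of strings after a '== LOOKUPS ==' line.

Apply in order:
  + 118.140.3.166/32 (H0) depth=32
  + 0.0.0.0/0 (H4) depth=0
  + 206.95.0.0/16 (H3) depth=16
  + 118.140.3.160/28 (H2) depth=28
  + 210.208.0.0/12 (H2) depth=12
  + 50.0.0.0/8 (H4) depth=8
  Q 50.0.0.4: descend 00110010 ; hops seen [H4,H4] ; pick H4
  + 206.95.0.0/16 (H1) depth=16
  + 50.161.209.48/28 (H0) depth=28
  - 206.95.0.0/16 clear@16
  + 118.140.0.0/16 (H4) depth=16
  + 206.0.0.0/8 (H3) depth=8
  + 206.95.126.240/28 (H0) depth=28
  Q 118.140.0.4: descend 0111011010001100000000 ; hops seen [H4,H4] ; pick H4
  + 0.0.0.0/0 (H2) depth=0
  Q 206.95.126.240: descend 1100111001011111011111101111 ; hops seen [H2,H3,H0] ; pick H0
  - 118.140.0.0/16 clear@16
  - 50.0.0.0/8 clear@8
  + 210.213.6.128/25 (H2) depth=25
  Q 118.140.3.166: descend 01110110100011000000001110100110 ; hops seen [H2,H2,H0] ; pick H0
  Q 50.161.209.52: descend 0011001010100001110100010011 ; hops seen [H2,H0] ; pick H0
  Q 237.143.70.102: descend 11 ; hops seen [H2] ; pick H2
  Q 118.140.3.160: descend 01110110100011000000001110100 ; hops seen [H2,H2] ; pick H2

== LOOKUPS ==
["H4","H4","H0","H0","H0","H2","H2"]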